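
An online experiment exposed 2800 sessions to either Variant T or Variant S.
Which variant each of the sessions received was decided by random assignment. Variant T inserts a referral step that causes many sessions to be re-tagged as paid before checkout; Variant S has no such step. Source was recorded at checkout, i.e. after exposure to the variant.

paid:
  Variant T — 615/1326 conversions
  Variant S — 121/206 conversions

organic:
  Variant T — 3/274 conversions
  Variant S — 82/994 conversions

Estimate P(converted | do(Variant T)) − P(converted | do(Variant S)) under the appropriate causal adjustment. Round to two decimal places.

Within every traffic source level Variant S has the higher rate, yet pooled Variant T does — Simpson's reversal.
Traffic source here is a post-treatment variable shaped by the variant; conditioning on it would introduce bias rather than remove it. The overall comparison is the causal one.
The causal difference is the pooled difference: 0.386 − 0.169 = +0.217.

+0.22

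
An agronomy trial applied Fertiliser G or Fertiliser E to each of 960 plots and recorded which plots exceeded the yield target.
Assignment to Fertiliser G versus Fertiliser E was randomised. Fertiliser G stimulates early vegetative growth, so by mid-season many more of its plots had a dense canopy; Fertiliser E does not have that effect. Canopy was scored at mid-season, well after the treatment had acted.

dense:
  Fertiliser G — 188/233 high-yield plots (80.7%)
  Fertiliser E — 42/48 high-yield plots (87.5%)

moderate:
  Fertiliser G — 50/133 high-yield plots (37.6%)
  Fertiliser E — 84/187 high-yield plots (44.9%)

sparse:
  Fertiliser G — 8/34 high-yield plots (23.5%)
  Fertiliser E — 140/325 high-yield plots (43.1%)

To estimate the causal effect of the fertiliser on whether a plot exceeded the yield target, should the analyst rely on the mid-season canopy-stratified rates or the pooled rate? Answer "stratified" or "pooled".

The stratified and pooled comparisons disagree (Fertiliser E wins within each mid-season canopy; Fertiliser G wins overall), so the answer turns on the causal role of mid-season canopy.
Mid-season canopy here is a post-treatment variable shaped by the fertiliser; conditioning on it would introduce bias rather than remove it. The overall comparison is the causal one.
Pooled: Fertiliser G 61.5% vs Fertiliser E 47.5%; Fertiliser G is higher overall.

pooled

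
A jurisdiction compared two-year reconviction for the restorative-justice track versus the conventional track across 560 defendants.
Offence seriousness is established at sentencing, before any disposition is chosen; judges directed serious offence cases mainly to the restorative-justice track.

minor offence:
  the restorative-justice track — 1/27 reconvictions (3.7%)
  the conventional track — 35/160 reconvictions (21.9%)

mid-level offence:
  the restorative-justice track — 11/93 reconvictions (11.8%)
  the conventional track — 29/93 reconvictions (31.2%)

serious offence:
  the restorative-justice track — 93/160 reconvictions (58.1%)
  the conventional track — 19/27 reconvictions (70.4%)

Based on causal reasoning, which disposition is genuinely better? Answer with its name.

the restorative-justice track

Nothing the disposition does changes offence seriousness; the imbalance is an allocation artefact. With offence seriousness also predicting the outcome, the pooled figure is confounded, and the within-stratum comparison is the causal one.
Within each level — minor offence: 3.7% vs 21.9%; mid-level offence: 11.8% vs 31.2%; serious offence: 58.1% vs 70.4% — the restorative-justice track is lower every time.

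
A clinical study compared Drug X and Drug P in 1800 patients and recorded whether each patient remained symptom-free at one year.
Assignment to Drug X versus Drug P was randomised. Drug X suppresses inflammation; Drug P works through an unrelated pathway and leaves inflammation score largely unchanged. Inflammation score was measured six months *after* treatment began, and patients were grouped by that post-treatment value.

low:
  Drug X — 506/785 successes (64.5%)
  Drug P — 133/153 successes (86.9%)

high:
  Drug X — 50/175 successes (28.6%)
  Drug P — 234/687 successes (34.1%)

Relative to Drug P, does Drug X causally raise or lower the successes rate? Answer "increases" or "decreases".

The inflammation score-specific comparison favours Drug P throughout, but the pooled figures favour Drug X. The question is whether to condition on inflammation score.
Inflammation score lies on the pathway drug → inflammation score → outcome, so adjusting for it blocks the indirect effect. For the total causal effect of drug, use the unadjusted pooled rates.
Pooled: Drug X 57.9% vs Drug P 43.7%; Drug X is higher overall.

increases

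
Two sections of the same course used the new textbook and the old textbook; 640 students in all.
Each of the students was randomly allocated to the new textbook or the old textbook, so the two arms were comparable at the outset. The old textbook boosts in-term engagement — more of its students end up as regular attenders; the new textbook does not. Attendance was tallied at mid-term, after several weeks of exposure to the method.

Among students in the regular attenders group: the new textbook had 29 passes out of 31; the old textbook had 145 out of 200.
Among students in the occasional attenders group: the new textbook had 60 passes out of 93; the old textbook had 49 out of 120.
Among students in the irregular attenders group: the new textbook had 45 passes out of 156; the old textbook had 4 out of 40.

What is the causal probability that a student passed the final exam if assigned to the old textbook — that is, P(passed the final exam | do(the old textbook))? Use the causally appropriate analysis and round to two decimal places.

0.55

The distribution of mid-term attendance is itself part of what the teaching method does — it is an intermediate outcome. Holding it fixed would remove that part of the effect; the total effect is the pooled difference.
So P(outcome | do(the old textbook)) is just the pooled rate for the old textbook: 198/360 = 0.550.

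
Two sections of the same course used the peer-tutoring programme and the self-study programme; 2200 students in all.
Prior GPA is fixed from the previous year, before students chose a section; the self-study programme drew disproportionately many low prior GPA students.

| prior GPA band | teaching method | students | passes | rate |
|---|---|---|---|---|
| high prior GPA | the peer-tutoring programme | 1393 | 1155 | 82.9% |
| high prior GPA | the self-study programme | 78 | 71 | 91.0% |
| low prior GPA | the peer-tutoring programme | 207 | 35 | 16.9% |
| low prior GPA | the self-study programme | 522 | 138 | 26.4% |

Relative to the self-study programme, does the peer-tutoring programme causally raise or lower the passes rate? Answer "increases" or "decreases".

Here prior GPA band is a common cause — it drives both which teaching method a case falls under and the outcome. The crude comparison mixes populations; the stratum-specific rates are the causally relevant ones.
Within each level — high prior GPA: 82.9% vs 91.0%; low prior GPA: 16.9% vs 26.4% — the self-study programme is higher every time.

decreases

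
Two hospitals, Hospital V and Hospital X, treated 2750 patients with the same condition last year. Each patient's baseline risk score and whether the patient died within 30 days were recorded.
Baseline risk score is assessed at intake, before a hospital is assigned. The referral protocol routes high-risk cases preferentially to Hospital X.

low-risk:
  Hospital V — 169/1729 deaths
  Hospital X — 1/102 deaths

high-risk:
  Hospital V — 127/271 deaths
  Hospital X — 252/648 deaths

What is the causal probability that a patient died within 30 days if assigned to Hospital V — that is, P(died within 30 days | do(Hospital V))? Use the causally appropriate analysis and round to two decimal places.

Hospital X is lower inside every baseline risk score stratum but Hospital V is lower in aggregate. Whether to stratify depends on how baseline risk score relates to the hospital.
Nothing the hospital does changes baseline risk score; the imbalance is an allocation artefact. With baseline risk score also predicting the outcome, the pooled figure is confounded, and the within-stratum comparison is the causal one.
Standardising Hospital V to the population baseline risk score mix: 0.666·169/1729 + 0.334·127/271 = 0.222.

0.22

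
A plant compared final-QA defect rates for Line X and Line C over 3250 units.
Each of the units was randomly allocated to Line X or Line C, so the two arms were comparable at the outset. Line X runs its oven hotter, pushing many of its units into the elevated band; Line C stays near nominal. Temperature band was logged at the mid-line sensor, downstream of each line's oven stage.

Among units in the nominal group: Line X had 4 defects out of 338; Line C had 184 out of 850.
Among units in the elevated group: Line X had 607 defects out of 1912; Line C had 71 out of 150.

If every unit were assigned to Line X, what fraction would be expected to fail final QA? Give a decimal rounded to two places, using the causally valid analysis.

0.27

In-process temperature band here is a post-treatment variable shaped by the line; conditioning on it would introduce bias rather than remove it. The overall comparison is the causal one.
So P(outcome | do(Line X)) is just the pooled rate for Line X: 611/2250 = 0.272.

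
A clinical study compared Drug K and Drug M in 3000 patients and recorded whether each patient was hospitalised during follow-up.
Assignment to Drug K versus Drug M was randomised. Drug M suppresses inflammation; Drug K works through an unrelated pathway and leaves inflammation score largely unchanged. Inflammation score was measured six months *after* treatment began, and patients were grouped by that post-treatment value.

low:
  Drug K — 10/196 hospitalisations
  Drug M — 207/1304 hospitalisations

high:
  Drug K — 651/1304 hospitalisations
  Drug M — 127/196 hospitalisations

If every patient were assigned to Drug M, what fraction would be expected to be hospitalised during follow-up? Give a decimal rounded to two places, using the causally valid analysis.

Drug K is lower inside every inflammation score stratum but Drug M is lower in aggregate. Whether to stratify depends on how inflammation score relates to the drug.
Inflammation score lies on the pathway drug → inflammation score → outcome, so adjusting for it blocks the indirect effect. For the total causal effect of drug, use the unadjusted pooled rates.
So P(outcome | do(Drug M)) is just the pooled rate for Drug M: 334/1500 = 0.223.

0.22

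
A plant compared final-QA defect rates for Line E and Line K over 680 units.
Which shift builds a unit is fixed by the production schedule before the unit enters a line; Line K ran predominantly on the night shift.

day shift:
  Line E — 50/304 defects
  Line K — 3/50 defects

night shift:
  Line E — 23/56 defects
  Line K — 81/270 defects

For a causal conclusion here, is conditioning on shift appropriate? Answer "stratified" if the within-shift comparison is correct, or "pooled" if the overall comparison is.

The stratified and pooled comparisons disagree (Line K wins within each shift; Line E wins overall), so the answer turns on the causal role of shift.
Since shift is a pre-existing factor (not a product of the line) and it affects the outcome on its own, it is a confounder. The stratified rates, not the pooled rate, identify the causal effect.
Within each level — day shift: 16.4% vs 6.0%; night shift: 41.1% vs 30.0% — Line K is lower every time.

stratified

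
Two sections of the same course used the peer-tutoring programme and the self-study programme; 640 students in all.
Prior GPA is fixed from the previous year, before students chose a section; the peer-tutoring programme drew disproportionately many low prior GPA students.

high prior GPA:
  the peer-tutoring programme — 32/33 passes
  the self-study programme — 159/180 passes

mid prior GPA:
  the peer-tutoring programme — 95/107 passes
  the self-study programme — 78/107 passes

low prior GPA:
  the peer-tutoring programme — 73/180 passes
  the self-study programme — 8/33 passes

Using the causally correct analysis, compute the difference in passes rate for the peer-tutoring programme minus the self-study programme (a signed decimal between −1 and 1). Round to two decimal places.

+0.14

The imbalance in prior GPA band arose from how students were allocated, not from anything the teaching method did; and prior GPA band independently affects the outcome. The pooled gap is confounded — condition on prior GPA band.
Adjusting over the population distribution of prior GPA band: 0.333·(0.970−0.883) + 0.334·(0.888−0.729) + 0.333·(0.406−0.242) = +0.136.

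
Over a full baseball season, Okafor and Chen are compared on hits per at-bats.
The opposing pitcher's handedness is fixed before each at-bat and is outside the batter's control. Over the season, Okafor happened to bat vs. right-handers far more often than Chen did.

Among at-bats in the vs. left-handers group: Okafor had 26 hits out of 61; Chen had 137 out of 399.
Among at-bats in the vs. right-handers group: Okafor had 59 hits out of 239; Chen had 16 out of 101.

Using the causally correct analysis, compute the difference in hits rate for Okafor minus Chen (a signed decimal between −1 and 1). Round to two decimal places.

Within every pitcher handedness level Okafor has the higher rate, yet pooled Chen does — Simpson's reversal.
Nothing the player does changes pitcher handedness; the imbalance is an allocation artefact. With pitcher handedness also predicting the outcome, the pooled figure is confounded, and the within-stratum comparison is the causal one.
Adjusting over the population distribution of pitcher handedness: 0.575·(0.426−0.343) + 0.425·(0.247−0.158) = +0.085.

+0.09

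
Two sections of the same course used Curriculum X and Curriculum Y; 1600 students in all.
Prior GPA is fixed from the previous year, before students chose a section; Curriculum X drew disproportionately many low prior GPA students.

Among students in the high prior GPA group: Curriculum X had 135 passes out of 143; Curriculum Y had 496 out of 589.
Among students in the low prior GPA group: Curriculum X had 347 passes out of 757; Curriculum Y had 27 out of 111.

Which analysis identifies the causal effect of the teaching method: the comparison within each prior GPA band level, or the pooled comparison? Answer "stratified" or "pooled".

The stratified and pooled comparisons disagree (Curriculum X wins within each prior GPA band; Curriculum Y wins overall), so the answer turns on the causal role of prior GPA band.
Nothing the teaching method does changes prior GPA band; the imbalance is an allocation artefact. With prior GPA band also predicting the outcome, the pooled figure is confounded, and the within-stratum comparison is the causal one.
Within each level — high prior GPA: 94.4% vs 84.2%; low prior GPA: 45.8% vs 24.3% — Curriculum X is higher every time.

stratified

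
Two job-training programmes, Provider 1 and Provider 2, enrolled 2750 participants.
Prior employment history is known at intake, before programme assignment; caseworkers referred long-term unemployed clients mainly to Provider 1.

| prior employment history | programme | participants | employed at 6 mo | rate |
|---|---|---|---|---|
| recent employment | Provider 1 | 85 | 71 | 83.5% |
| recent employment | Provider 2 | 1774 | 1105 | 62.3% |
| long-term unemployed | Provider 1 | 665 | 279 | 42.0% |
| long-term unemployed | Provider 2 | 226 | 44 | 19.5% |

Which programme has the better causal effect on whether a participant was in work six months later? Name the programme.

Provider 1

The stratified and pooled comparisons disagree (Provider 1 wins within each prior employment history; Provider 2 wins overall), so the answer turns on the causal role of prior employment history.
Prior employment history is set before the programme has any effect — it is not caused by the programme — and it independently drives the outcome. That makes it a confounder, so the causal comparison is within prior employment history levels.
Within each level — recent employment: 83.5% vs 62.3%; long-term unemployed: 42.0% vs 19.5% — Provider 1 is higher every time.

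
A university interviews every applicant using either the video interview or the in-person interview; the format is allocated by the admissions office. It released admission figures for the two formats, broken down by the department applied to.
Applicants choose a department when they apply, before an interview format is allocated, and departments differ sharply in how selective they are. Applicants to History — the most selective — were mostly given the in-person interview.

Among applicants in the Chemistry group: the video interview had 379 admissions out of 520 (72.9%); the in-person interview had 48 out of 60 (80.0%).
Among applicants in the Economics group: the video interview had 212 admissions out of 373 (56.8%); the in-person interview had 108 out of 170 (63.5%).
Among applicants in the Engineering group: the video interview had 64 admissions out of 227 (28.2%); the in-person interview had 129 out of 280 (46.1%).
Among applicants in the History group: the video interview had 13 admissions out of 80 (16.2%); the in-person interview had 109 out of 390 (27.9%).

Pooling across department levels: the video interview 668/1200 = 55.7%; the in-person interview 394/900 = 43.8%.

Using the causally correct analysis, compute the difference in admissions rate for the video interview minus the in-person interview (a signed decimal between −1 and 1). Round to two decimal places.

Since department is a pre-existing factor (not a product of the interview format) and it affects the outcome on its own, it is a confounder. The stratified rates, not the pooled rate, identify the causal effect.
Adjusting over the population distribution of department: 0.276·(0.729−0.800) + 0.259·(0.568−0.635) + 0.241·(0.282−0.461) + 0.224·(0.163−0.279) = -0.106.

-0.11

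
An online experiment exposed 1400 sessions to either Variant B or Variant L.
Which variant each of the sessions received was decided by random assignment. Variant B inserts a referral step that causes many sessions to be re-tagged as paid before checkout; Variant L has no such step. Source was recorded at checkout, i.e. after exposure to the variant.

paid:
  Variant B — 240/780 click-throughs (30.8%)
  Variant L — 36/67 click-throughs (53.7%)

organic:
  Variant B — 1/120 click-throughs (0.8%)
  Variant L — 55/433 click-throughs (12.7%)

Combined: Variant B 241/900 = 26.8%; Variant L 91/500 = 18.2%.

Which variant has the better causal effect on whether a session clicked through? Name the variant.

Variant B

Variant L is higher inside every traffic source stratum but Variant B is higher in aggregate. Whether to stratify depends on how traffic source relates to the variant.
Stratifying would compare variants among sessions the variants themselves sorted into traffic source groups — a form of selection on an intermediate. The unconditioned pooled rates give the total causal effect.
Pooled: Variant B 26.8% vs Variant L 18.2%; Variant B is higher overall.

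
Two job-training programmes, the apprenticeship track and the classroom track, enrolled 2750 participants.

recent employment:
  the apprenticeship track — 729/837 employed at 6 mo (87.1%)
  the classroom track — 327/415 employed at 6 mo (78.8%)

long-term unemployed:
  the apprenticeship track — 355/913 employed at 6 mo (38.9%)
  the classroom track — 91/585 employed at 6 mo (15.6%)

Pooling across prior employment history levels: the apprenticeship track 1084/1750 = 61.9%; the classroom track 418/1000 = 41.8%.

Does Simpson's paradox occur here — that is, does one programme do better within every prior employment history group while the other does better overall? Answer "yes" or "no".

Within each prior employment history level (recent employment 87.1% vs 78.8%; long-term unemployed 38.9% vs 15.6%), the apprenticeship track has the higher rate every time. Pooled: 61.9% vs 41.8% — the apprenticeship track has the higher rate overall. They agree.

no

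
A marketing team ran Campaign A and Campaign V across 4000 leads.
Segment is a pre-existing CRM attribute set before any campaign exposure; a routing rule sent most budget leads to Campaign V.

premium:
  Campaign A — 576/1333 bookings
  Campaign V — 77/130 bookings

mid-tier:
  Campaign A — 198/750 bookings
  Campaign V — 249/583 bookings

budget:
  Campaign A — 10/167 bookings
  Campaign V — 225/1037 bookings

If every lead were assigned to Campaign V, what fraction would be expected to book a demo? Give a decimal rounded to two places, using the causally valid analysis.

0.42

The imbalance in customer segment arose from how leads were allocated, not from anything the campaign did; and customer segment independently affects the outcome. The pooled gap is confounded — condition on customer segment.
Standardising Campaign V to the population customer segment mix: 0.366·77/130 + 0.333·249/583 + 0.301·225/1037 = 0.424.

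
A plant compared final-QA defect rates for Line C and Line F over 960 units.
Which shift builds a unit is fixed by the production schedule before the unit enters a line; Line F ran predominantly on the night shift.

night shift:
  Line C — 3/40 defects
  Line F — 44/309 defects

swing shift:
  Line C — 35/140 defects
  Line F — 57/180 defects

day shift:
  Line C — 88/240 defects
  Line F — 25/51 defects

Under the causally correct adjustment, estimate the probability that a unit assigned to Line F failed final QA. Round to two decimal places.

0.31

Line C is lower inside every shift stratum but Line F is lower in aggregate. Whether to stratify depends on how shift relates to the line.
Nothing the line does changes shift; the imbalance is an allocation artefact. With shift also predicting the outcome, the pooled figure is confounded, and the within-stratum comparison is the causal one.
Standardising Line F to the population shift mix: 0.364·44/309 + 0.333·57/180 + 0.303·25/51 = 0.306.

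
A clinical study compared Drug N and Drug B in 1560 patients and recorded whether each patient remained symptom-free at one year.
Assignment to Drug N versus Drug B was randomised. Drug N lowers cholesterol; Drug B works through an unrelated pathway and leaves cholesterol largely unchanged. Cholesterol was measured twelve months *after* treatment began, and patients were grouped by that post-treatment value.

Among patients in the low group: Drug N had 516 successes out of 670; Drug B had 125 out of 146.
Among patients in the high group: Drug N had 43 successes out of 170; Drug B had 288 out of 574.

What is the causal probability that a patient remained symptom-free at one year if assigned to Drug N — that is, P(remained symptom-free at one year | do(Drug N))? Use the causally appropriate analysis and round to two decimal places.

Stratifying would compare drugs among patients the drugs themselves sorted into cholesterol groups — a form of selection on an intermediate. The unconditioned pooled rates give the total causal effect.
So P(outcome | do(Drug N)) is just the pooled rate for Drug N: 559/840 = 0.665.

0.67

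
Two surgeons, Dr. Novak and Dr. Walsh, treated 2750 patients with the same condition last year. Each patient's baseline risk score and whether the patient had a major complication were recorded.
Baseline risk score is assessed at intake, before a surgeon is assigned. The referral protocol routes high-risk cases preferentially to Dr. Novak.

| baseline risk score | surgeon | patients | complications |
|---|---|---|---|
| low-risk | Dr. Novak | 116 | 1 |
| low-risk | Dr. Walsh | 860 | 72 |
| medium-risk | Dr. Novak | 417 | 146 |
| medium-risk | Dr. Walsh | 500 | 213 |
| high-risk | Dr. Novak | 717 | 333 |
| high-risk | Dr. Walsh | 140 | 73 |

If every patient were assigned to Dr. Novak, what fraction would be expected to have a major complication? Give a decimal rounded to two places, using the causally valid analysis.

0.26

Dr. Novak is lower inside every baseline risk score stratum but Dr. Walsh is lower in aggregate. Whether to stratify depends on how baseline risk score relates to the surgeon.
Nothing the surgeon does changes baseline risk score; the imbalance is an allocation artefact. With baseline risk score also predicting the outcome, the pooled figure is confounded, and the within-stratum comparison is the causal one.
Standardising Dr. Novak to the population baseline risk score mix: 0.355·1/116 + 0.333·146/417 + 0.312·333/717 = 0.265.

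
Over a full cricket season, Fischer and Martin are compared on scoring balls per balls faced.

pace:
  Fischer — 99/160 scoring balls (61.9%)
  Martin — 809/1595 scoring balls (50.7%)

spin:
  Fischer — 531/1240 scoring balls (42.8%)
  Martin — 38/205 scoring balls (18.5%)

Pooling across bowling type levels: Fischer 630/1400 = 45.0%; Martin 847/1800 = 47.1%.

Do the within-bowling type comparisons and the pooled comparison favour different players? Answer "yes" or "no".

yes

Within each bowling type level (pace 61.9% vs 50.7%; spin 42.8% vs 18.5%), Fischer has the higher rate every time. Pooled: 45.0% vs 47.1% — Martin has the higher rate overall. The two comparisons disagree.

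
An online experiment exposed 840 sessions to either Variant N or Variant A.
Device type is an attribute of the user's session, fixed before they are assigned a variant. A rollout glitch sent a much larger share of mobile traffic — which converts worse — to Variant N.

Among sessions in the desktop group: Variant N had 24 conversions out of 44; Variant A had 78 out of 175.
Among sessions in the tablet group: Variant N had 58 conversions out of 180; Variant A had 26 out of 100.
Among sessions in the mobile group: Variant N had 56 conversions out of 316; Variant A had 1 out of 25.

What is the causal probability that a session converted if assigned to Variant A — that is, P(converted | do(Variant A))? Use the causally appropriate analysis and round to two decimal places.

0.22

Device type is set before the variant has any effect — it is not caused by the variant — and it independently drives the outcome. That makes it a confounder, so the causal comparison is within device type levels.
Standardising Variant A to the population device type mix: 0.261·78/175 + 0.333·26/100 + 0.406·1/25 = 0.219.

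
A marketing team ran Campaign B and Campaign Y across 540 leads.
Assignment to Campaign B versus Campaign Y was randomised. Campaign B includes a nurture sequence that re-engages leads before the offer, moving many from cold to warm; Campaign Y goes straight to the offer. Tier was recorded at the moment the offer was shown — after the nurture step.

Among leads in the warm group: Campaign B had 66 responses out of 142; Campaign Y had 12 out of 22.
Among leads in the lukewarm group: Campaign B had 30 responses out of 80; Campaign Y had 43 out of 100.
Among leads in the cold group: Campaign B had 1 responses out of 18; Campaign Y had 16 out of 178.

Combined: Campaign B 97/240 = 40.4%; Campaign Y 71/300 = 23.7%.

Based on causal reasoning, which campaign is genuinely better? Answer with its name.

Engagement tier is downstream of the campaign. One should not condition on a consequence of treatment, so the overall rates are the right comparison.
Pooled: Campaign B 40.4% vs Campaign Y 23.7%; Campaign B is higher overall.

Campaign B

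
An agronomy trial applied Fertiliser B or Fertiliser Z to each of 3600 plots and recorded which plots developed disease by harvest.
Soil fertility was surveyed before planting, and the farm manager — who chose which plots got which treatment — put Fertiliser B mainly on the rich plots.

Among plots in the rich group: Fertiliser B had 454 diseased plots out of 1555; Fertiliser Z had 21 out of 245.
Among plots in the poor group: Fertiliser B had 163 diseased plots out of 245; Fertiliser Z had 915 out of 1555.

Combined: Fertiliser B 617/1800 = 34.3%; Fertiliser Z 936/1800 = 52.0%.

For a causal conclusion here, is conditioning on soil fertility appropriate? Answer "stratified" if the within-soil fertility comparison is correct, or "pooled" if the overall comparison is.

stratified

Soil fertility satisfies the back-door criterion: it is not a descendant of the fertiliser, and it blocks the spurious path from fertiliser to outcome. Adjusting for it (i.e., using the within-soil fertility rates) gives the causal effect.
Within each level — rich: 29.2% vs 8.6%; poor: 66.5% vs 58.8% — Fertiliser Z is lower every time.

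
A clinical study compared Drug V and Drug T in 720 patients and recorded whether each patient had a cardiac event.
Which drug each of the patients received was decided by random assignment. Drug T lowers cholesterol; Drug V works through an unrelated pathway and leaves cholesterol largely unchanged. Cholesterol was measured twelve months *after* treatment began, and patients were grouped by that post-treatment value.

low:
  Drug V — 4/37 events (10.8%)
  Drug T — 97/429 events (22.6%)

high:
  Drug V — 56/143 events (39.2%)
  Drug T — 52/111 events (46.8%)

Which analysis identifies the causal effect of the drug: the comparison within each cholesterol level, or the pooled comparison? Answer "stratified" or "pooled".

The cholesterol-specific comparison favours Drug V throughout, but the pooled figures favour Drug T. The question is whether to condition on cholesterol.
Because the drug influences cholesterol, cholesterol is a post-treatment mediator, not a confounder. Stratifying on it would bias the estimate; the causal effect is the crude pooled difference.
Pooled: Drug V 33.3% vs Drug T 27.6%; Drug T is lower overall.

pooled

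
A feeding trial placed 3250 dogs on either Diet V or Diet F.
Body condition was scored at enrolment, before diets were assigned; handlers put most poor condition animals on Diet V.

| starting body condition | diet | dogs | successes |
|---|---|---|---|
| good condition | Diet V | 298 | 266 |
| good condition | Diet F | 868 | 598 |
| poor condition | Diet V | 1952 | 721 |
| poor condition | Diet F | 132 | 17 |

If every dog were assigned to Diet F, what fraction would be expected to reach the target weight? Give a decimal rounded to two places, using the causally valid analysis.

0.33

The starting body condition-specific comparison favours Diet V throughout, but the pooled figures favour Diet F. The question is whether to condition on starting body condition.
Starting body condition differs across diets for reasons unrelated to any effect of the diet itself, and it separately predicts the outcome — a classic confounder. We must compare within starting body condition levels.
Standardising Diet F to the population starting body condition mix: 0.359·598/868 + 0.641·17/132 = 0.330.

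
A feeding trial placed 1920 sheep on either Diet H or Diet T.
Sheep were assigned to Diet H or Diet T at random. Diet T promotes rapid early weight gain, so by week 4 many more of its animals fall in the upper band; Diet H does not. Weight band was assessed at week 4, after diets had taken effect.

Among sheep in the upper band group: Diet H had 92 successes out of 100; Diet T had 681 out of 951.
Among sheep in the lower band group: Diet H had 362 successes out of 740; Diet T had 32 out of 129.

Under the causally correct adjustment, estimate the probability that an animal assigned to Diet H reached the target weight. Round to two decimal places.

0.54

The stratified and pooled comparisons disagree (Diet H wins within each week-4 weight band; Diet T wins overall), so the answer turns on the causal role of week-4 weight band.
The distribution of week-4 weight band is itself part of what the diet does — it is an intermediate outcome. Holding it fixed would remove that part of the effect; the total effect is the pooled difference.
So P(outcome | do(Diet H)) is just the pooled rate for Diet H: 454/840 = 0.540.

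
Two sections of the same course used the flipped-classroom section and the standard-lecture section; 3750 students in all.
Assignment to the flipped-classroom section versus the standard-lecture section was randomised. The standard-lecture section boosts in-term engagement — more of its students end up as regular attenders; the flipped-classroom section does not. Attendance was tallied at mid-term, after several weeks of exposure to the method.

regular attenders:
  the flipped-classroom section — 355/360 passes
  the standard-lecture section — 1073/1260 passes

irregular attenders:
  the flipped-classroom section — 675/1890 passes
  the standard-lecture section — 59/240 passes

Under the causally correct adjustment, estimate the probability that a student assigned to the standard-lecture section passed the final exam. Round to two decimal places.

0.75

Mid-term attendance is downstream of the teaching method. One should not condition on a consequence of treatment, so the overall rates are the right comparison.
So P(outcome | do(the standard-lecture section)) is just the pooled rate for the standard-lecture section: 1132/1500 = 0.755.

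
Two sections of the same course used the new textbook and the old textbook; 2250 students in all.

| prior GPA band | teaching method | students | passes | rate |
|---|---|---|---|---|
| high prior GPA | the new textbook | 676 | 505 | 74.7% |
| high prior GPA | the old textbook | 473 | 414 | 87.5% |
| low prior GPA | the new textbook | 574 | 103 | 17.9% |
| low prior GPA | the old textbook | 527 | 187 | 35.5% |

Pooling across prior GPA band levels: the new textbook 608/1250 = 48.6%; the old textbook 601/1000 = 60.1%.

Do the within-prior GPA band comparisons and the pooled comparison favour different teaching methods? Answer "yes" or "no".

Within each prior GPA band level (high prior GPA 74.7% vs 87.5%; low prior GPA 17.9% vs 35.5%), the old textbook has the higher rate every time. Pooled: 48.6% vs 60.1% — the old textbook has the higher rate overall. They agree.

no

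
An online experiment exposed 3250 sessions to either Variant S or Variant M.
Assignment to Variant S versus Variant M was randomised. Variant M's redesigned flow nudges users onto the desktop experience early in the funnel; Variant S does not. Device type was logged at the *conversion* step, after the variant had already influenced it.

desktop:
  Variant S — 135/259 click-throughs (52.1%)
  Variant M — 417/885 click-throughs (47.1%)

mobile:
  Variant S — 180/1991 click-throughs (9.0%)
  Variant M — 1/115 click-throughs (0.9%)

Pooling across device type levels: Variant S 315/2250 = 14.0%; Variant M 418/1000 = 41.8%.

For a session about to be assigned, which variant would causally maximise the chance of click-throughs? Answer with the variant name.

The distribution of device type is itself part of what the variant does — it is an intermediate outcome. Holding it fixed would remove that part of the effect; the total effect is the pooled difference.
Pooled: Variant S 14.0% vs Variant M 41.8%; Variant M is higher overall.

Variant M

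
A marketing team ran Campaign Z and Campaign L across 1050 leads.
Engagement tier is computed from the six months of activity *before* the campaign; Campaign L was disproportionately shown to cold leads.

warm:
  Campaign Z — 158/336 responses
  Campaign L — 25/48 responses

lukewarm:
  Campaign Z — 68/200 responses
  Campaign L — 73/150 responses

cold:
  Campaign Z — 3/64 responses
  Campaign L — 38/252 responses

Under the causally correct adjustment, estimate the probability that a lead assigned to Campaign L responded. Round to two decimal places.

Campaign L is higher inside every engagement tier stratum but Campaign Z is higher in aggregate. Whether to stratify depends on how engagement tier relates to the campaign.
The imbalance in engagement tier arose from how leads were allocated, not from anything the campaign did; and engagement tier independently affects the outcome. The pooled gap is confounded — condition on engagement tier.
Standardising Campaign L to the population engagement tier mix: 0.366·25/48 + 0.333·73/150 + 0.301·38/252 = 0.398.

0.40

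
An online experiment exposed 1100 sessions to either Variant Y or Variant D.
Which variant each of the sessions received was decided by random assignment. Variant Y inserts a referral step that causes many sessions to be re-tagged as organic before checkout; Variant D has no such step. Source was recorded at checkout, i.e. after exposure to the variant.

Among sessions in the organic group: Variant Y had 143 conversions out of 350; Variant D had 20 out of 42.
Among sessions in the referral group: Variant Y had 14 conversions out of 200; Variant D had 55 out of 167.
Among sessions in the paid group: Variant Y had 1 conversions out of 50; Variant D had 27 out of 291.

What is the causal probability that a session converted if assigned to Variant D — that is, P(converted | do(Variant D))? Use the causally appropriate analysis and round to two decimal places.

The traffic source-specific comparison favours Variant D throughout, but the pooled figures favour Variant Y. The question is whether to condition on traffic source.
Traffic source lies on the pathway variant → traffic source → outcome, so adjusting for it blocks the indirect effect. For the total causal effect of variant, use the unadjusted pooled rates.
So P(outcome | do(Variant D)) is just the pooled rate for Variant D: 102/500 = 0.204.

0.20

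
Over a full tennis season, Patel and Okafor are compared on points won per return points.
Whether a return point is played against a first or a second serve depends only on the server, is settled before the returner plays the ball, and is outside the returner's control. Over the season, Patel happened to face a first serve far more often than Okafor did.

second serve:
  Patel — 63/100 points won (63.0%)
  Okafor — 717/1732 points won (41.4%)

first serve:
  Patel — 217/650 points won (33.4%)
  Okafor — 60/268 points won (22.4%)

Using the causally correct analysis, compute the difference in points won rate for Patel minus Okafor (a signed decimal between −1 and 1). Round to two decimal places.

+0.18

Within every serve type level Patel has the higher rate, yet pooled Okafor does — Simpson's reversal.
The imbalance in serve type arose from how return points were allocated, not from anything the player did; and serve type independently affects the outcome. The pooled gap is confounded — condition on serve type.
Adjusting over the population distribution of serve type: 0.666·(0.630−0.414) + 0.334·(0.334−0.224) = +0.181.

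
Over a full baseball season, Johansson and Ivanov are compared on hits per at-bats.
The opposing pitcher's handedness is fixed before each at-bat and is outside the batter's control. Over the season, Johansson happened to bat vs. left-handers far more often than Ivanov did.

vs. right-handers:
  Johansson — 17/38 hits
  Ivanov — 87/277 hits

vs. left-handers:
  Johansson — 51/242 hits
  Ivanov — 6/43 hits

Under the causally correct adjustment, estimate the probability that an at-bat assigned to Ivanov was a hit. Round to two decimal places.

0.23

Nothing the player does changes pitcher handedness; the imbalance is an allocation artefact. With pitcher handedness also predicting the outcome, the pooled figure is confounded, and the within-stratum comparison is the causal one.
Standardising Ivanov to the population pitcher handedness mix: 0.525·87/277 + 0.475·6/43 = 0.231.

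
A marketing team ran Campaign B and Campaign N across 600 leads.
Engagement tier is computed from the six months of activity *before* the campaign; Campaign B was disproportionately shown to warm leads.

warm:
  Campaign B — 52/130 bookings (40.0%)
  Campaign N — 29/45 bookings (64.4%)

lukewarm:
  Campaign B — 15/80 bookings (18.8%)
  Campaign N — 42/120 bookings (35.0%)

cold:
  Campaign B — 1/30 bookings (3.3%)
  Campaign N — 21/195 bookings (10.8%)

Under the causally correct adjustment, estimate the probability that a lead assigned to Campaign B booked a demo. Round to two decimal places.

The engagement tier-specific comparison favours Campaign N throughout, but the pooled figures favour Campaign B. The question is whether to condition on engagement tier.
Engagement tier satisfies the back-door criterion: it is not a descendant of the campaign, and it blocks the spurious path from campaign to outcome. Adjusting for it (i.e., using the within-engagement tier rates) gives the causal effect.
Standardising Campaign B to the population engagement tier mix: 0.292·52/130 + 0.333·15/80 + 0.375·1/30 = 0.192.

0.19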